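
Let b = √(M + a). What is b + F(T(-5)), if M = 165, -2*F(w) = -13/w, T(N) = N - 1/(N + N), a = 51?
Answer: -65/49 + 6*√6 ≈ 13.370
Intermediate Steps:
T(N) = N - 1/(2*N)
F(w) = 13/(2*w) (F(w) = -(-13)/(2*w) = 13/(2*w))
b = 6*√6 (b = √(165 + 51) = √216 = 6*√6 ≈ 14.697)
b + F(T(-5)) = 6*√6 + 13/(2*(-5 - ½/(-5))) = 6*√6 + 13/(2*(-5 - ½*(-⅕))) = 6*√6 + 13/(2*(-5 + ⅒)) = 6*√6 + 13/(2*(-49/10)) = 6*√6 + (13/2)*(-10/49) = 6*√6 - 65/49 = -65/49 + 6*√6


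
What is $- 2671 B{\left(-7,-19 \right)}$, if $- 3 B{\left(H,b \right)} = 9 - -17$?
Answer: $\frac{69446}{3} \approx 23149.0$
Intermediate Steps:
$B{\left(H,b \right)} = - \frac{26}{3}$ ($B{\left(H,b \right)} = - \frac{9 - -17}{3} = - \frac{9 + 17}{3} = \left(- \frac{1}{3}\right) 26 = - \frac{26}{3}$)
$- 2671 B{\left(-7,-19 \right)} = \left(-2671\right) \left(- \frac{26}{3}\right) = \frac{69446}{3}$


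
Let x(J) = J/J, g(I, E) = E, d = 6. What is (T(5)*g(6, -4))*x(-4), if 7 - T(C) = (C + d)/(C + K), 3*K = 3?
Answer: -62/3 ≈ -20.667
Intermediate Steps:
K = 1 (K = (1/3)*3 = 1)
T(C) = 7 - (6 + C)/(1 + C) (T(C) = 7 - (C + 6)/(C + 1) = 7 - (6 + C)/(1 + C))
x(J) = 1
(T(5)*g(6, -4))*x(-4) = (((1 + 6*5)/(1 + 5))*(-4))*1 = (((1 + 30)/6)*(-4))*1 = (((1/6)*31)*(-4))*1 = ((31/6)*(-4))*1 = -62/3*1 = -62/3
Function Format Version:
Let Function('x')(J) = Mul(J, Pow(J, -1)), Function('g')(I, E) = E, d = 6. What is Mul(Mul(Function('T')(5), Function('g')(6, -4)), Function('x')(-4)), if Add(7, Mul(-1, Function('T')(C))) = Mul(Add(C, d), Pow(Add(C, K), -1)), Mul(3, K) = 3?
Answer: Rational(-62, 3) ≈ -20.667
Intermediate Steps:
K = 1 (K = Mul(Rational(1, 3), 3) = 1)
Function('T')(C) = Add(7, Mul(-1, Pow(Add(1, C), -1), Add(6, C))) (Function('T')(C) = Add(7, Mul(-1, Mul(Add(C, 6), Pow(Add(C, 1), -1)))) = Add(7, Mul(-1, Mul(Add(6, C), Pow(Add(1, C), -1)))) = Add(7, Mul(-1, Mul(Pow(Add(1, C), -1), Add(6, C)))) = Add(7, Mul(-1, Pow(Add(1, C), -1), Add(6, C))))
Function('x')(J) = 1
Mul(Mul(Function('T')(5), Function('g')(6, -4)), Function('x')(-4)) = Mul(Mul(Mul(Pow(Add(1, 5), -1), Add(1, Mul(6, 5))), -4), 1) = Mul(Mul(Mul(Pow(6, -1), Add(1, 30)), -4), 1) = Mul(Mul(Mul(Rational(1, 6), 31), -4), 1) = Mul(Mul(Rational(31, 6), -4), 1) = Mul(Rational(-62, 3), 1) = Rational(-62, 3)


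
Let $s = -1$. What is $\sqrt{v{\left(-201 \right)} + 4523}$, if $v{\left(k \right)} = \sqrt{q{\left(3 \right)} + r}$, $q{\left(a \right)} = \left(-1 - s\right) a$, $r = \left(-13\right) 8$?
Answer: $\sqrt{4523 + 2 i \sqrt{26}} \approx 67.253 + 0.0758 i$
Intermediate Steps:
$r = -104$
$q{\left(a \right)} = 0$ ($q{\left(a \right)} = \left(-1 - -1\right) a = \left(-1 + 1\right) a = 0 a = 0$)
$v{\left(k \right)} = 2 i \sqrt{26}$ ($v{\left(k \right)} = \sqrt{0 - 104} = \sqrt{-104} = 2 i \sqrt{26}$)
$\sqrt{v{\left(-201 \right)} + 4523} = \sqrt{2 i \sqrt{26} + 4523} = \sqrt{4523 + 2 i \sqrt{26}}$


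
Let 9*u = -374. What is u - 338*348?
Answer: -1058990/9 ≈ -1.1767e+5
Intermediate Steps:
u = -374/9 (u = (⅑)*(-374) = -374/9 ≈ -41.556)
u - 338*348 = -374/9 - 338*348 = -374/9 - 117624 = -1058990/9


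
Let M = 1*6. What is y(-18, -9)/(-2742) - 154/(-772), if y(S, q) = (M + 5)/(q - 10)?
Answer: 1003948/5027457 ≈ 0.19969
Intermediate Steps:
M = 6
y(S, q) = 11/(-10 + q) (y(S, q) = (6 + 5)/(q - 10) = 11/(-10 + q))
y(-18, -9)/(-2742) - 154/(-772) = (11/(-10 - 9))/(-2742) - 154/(-772) = (11/(-19))*(-1/2742) - 154*(-1/772) = (11*(-1/19))*(-1/2742) + 77/386 = -11/19*(-1/2742) + 77/386 = 11/52098 + 77/386 = 1003948/5027457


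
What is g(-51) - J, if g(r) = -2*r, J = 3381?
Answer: -3279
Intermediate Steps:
g(-51) - J = -2*(-51) - 1*3381 = 102 - 3381 = -3279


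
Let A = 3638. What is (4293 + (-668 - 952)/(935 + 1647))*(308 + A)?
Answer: 21866573538/1291 ≈ 1.6938e+7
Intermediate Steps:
(4293 + (-668 - 952)/(935 + 1647))*(308 + A) = (4293 + (-668 - 952)/(935 + 1647))*(308 + 3638) = (4293 - 1620/2582)*3946 = (4293 - 1620*1/2582)*3946 = (4293 - 810/1291)*3946 = (5541453/1291)*3946 = 21866573538/1291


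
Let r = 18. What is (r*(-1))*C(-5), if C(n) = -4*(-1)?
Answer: -72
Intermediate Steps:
C(n) = 4
(r*(-1))*C(-5) = (18*(-1))*4 = -18*4 = -72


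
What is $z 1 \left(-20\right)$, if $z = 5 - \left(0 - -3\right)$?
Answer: $-40$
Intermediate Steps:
$z = 2$ ($z = 5 - \left(0 + 3\right) = 5 - 3 = 2$)
$z 1 \left(-20\right) = 2 \cdot 1 \left(-20\right) = 2 \left(-20\right) = -40$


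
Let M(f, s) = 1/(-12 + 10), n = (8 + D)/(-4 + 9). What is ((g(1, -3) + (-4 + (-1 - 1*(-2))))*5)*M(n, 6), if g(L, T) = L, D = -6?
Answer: 5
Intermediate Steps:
n = 2/5 (n = (8 - 6)/(-4 + 9) = 2/5 ≈ 0.40000)
M(f, s) = -1/2 (M(f, s) = 1/(-2) = -1/2)
((g(1, -3) + (-4 + (-1 - 1*(-2))))*5)*M(n, 6) = ((1 + (-4 + (-1 - 1*(-2))))*5)*(-1/2) = ((1 + (-4 + (-1 + 2)))*5)*(-1/2) = ((1 + (-4 + 1))*5)*(-1/2) = ((1 - 3)*5)*(-1/2) = -2*5*(-1/2) = -10*(-1/2) = 5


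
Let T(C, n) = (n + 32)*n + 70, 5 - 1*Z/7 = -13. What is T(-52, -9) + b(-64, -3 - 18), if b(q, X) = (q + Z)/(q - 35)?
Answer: -13625/99 ≈ -137.63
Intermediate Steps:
Z = 126 (Z = 35 - 7*(-13) = 35 + 91 = 126)
T(C, n) = 70 + n*(32 + n) (T(C, n) = (32 + n)*n + 70 = n*(32 + n) + 70 = 70 + n*(32 + n))
b(q, X) = (126 + q)/(-35 + q) (b(q, X) = (q + 126)/(q - 35) = (126 + q)/(-35 + q))
T(-52, -9) + b(-64, -3 - 18) = (70 + (-9)² + 32*(-9)) + (126 - 64)/(-35 - 64) = (70 + 81 - 288) + 62/(-99) = -137 - 1/99*62 = -137 - 62/99 = -13625/99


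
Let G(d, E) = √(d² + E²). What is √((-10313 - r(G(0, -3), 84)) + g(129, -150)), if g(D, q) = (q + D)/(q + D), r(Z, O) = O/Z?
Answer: 2*I*√2585 ≈ 101.69*I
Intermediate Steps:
G(d, E) = √(E² + d²)
g(D, q) = 1 (g(D, q) = (D + q)/(D + q) = 1)
√((-10313 - r(G(0, -3), 84)) + g(129, -150)) = √((-10313 - 84/(√((-3)² + 0²))) + 1) = √((-10313 - 84/(√(9 + 0))) + 1) = √((-10313 - 84/(√9)) + 1) = √((-10313 - 84/3) + 1) = √((-10313 - 1*28) + 1) = √((-10313 - 28) + 1) = √(-10341 + 1) = √(-10340) = 2*I*√2585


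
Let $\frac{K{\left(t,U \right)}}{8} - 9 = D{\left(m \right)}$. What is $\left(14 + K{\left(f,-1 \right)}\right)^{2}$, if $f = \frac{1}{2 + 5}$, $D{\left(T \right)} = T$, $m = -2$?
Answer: $4900$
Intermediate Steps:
$f = \frac{1}{7} \approx 0.14286$
$K{\left(t,U \right)} = 56$ ($K{\left(t,U \right)} = 72 + 8 \left(-2\right) = 72 - 16 = 56$)
$\left(14 + K{\left(f,-1 \right)}\right)^{2} = \left(14 + 56\right)^{2} = 70^{2} = 4900$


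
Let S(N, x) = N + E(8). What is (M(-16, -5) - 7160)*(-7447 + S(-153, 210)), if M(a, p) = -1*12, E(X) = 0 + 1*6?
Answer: 54464168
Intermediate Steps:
E(X) = 6 (E(X) = 0 + 6 = 6)
M(a, p) = -12
S(N, x) = 6 + N (S(N, x) = N + 6 = 6 + N)
(M(-16, -5) - 7160)*(-7447 + S(-153, 210)) = (-12 - 7160)*(-7447 + (6 - 153)) = -7172*(-7447 - 147) = -7172*(-7594) = 54464168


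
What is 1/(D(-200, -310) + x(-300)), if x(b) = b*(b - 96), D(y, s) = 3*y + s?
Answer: 1/117890 ≈ 8.4825e-6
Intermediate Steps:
D(y, s) = s + 3*y
x(b) = b*(-96 + b)
1/(D(-200, -310) + x(-300)) = 1/((-310 + 3*(-200)) - 300*(-96 - 300)) = 1/((-310 - 600) - 300*(-396)) = 1/(-910 + 118800) = 1/117890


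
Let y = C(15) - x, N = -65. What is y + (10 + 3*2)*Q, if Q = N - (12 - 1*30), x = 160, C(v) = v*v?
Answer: -687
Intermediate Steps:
C(v) = v²
Q = -47 (Q = -65 - (12 - 1*30) = -65 - (12 - 30) = -65 - 1*(-18) = -65 + 18 = -47)
y = 65 (y = 15² - 1*160 = 225 - 160 = 65)
y + (10 + 3*2)*Q = 65 + (10 + 3*2)*(-47) = 65 + (10 + 6)*(-47) = 65 + 16*(-47) = 65 - 752 = -687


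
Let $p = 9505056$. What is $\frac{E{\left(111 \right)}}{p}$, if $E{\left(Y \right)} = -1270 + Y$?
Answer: $- \frac{1159}{9505056} \approx -0.00012194$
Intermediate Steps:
$\frac{E{\left(111 \right)}}{p} = \frac{-1270 + 111}{9505056} = \left(-1159\right) \frac{1}{9505056} = - \frac{1159}{9505056}$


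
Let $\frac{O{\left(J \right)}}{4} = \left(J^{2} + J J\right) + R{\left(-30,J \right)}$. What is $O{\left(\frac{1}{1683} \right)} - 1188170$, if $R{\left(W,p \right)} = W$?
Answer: $- \frac{3365818353802}{2832489} \approx -1.1883 \cdot 10^{6}$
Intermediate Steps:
$O{\left(J \right)} = -120 + 8 J^{2}$ ($O{\left(J \right)} = 4 \left(\left(J^{2} + J J\right) - 30\right) = 4 \left(\left(J^{2} + J^{2}\right) - 30\right) = 4 \left(2 J^{2} - 30\right) = 4 \left(-30 + 2 J^{2}\right) = -120 + 8 J^{2}$)
$O{\left(\frac{1}{1683} \right)} - 1188170 = \left(-120 + 8 \left(\frac{1}{1683}\right)^{2}\right) - 1188170 = \left(-120 + \frac{8}{2832489}\right) - 1188170 = - \frac{339898672}{2832489} - 1188170 = - \frac{3365818353802}{2832489}$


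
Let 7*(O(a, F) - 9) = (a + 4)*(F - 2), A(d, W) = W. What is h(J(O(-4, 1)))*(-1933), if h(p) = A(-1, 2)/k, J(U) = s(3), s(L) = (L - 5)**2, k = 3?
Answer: -3866/3 ≈ -1288.7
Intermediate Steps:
s(L) = (-5 + L)**2
O(a, F) = 9 + (-2 + F)*(4 + a)/7 (O(a, F) = 9 + ((a + 4)*(F - 2))/7 = 9 + ((4 + a)*(-2 + F))/7 = 9 + ((-2 + F)*(4 + a))/7 = 9 + (-2 + F)*(4 + a)/7)
J(U) = 4 (J(U) = (-5 + 3)**2 = (-2)**2 = 4)
h(p) = 2/3
h(J(O(-4, 1)))*(-1933) = (2/3)*(-1933) = -3866/3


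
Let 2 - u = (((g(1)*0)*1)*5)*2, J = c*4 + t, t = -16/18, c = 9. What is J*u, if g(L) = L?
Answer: 632/9 ≈ 70.222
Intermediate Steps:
t = -8/9 (t = -16*1/18 = -8/9 ≈ -0.88889)
J = 316/9 (J = 9*4 - 8/9 = 36 - 8/9 = 316/9 ≈ 35.111)
u = 2 (u = 2 - ((1*0)*1)*5*2 = 2 - (0*1)*5*2 = 2 - 0*5*2 = 2 - 0*2 = 2 - 1*0 = 2 + 0 = 2)
J*u = (316/9)*2 = 632/9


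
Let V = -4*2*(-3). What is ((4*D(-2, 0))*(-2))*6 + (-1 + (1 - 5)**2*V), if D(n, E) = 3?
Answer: 239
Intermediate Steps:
V = 24 (V = -8*(-3) = 24)
((4*D(-2, 0))*(-2))*6 + (-1 + (1 - 5)**2*V) = ((4*3)*(-2))*6 + (-1 + (1 - 5)**2*24) = (12*(-2))*6 + (-1 + (-4)**2*24) = -24*6 + (-1 + 16*24) = -144 + (-1 + 384) = -144 + 383 = 239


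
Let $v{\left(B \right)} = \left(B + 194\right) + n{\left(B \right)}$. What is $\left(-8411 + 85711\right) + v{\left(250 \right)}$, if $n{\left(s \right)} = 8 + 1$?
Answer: $77753$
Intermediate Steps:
$n{\left(s \right)} = 9$
$v{\left(B \right)} = 203 + B$ ($v{\left(B \right)} = \left(B + 194\right) + 9 = \left(194 + B\right) + 9 = 203 + B$)
$\left(-8411 + 85711\right) + v{\left(250 \right)} = \left(-8411 + 85711\right) + \left(203 + 250\right) = 77300 + 453 = 77753$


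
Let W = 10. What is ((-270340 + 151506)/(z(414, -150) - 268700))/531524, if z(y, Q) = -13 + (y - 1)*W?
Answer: 59417/70316107246 ≈ 8.4500e-7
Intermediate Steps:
z(y, Q) = -23 + 10*y (z(y, Q) = -13 + (y - 1)*10 = -13 + (-1 + y)*10 = -13 + (-10 + 10*y) = -23 + 10*y)
((-270340 + 151506)/(z(414, -150) - 268700))/531524 = ((-270340 + 151506)/((-23 + 10*414) - 268700))/531524 = -118834/((-23 + 4140) - 268700)*(1/531524) = -118834/(4117 - 268700)*(1/531524) = -118834/(-264583)*(1/531524) = -118834*(-1/264583)*(1/531524) = (118834/264583)*(1/531524) = 59417/70316107246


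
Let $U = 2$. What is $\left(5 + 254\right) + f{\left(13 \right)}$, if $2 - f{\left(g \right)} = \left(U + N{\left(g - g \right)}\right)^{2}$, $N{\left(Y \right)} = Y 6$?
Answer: $257$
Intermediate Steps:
$N{\left(Y \right)} = 6 Y$
$f{\left(g \right)} = -2$ ($f{\left(g \right)} = 2 - \left(2 + 6 \left(g - g\right)\right)^{2} = 2 - \left(2 + 6 \cdot 0\right)^{2} = 2 - \left(2 + 0\right)^{2} = 2 - 2^{2} = 2 - 4 = -2$)
$\left(5 + 254\right) + f{\left(13 \right)} = \left(5 + 254\right) - 2 = 259 - 2 = 257$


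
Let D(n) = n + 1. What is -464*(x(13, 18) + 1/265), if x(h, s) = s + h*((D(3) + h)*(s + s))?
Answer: -980483504/265 ≈ -3.6999e+6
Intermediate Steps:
D(n) = 1 + n
x(h, s) = s + 2*h*s*(4 + h) (x(h, s) = s + h*(((1 + 3) + h)*(s + s)) = s + h*((4 + h)*(2*s)) = s + h*(2*s*(4 + h)) = s + 2*h*s*(4 + h))
-464*(x(13, 18) + 1/265) = -464*(18*(1 + 2*13**2 + 8*13) + 1/265) = -464*(18*(1 + 2*169 + 104) + 1/265) = -464*(18*(1 + 338 + 104) + 1/265) = -464*(18*443 + 1/265) = -464*(7974 + 1/265) = -464*2113111/265 = -980483504/265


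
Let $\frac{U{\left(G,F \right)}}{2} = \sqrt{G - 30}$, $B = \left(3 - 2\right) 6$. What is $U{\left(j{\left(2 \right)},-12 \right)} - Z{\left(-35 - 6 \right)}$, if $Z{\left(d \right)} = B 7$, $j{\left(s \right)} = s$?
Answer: $-42 + 4 i \sqrt{7} \approx -42.0 + 10.583 i$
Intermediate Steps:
$B = 6$ ($B = 1 \cdot 6 = 6$)
$U{\left(G,F \right)} = 2 \sqrt{-30 + G}$ ($U{\left(G,F \right)} = 2 \sqrt{G - 30} = 2 \sqrt{-30 + G}$)
$Z{\left(d \right)} = 42$ ($Z{\left(d \right)} = 6 \cdot 7 = 42$)
$U{\left(j{\left(2 \right)},-12 \right)} - Z{\left(-35 - 6 \right)} = 2 \sqrt{-30 + 2} - 42 = 2 \sqrt{-28} - 42 = 2 \cdot 2 i \sqrt{7} - 42 = 4 i \sqrt{7} - 42 = -42 + 4 i \sqrt{7}$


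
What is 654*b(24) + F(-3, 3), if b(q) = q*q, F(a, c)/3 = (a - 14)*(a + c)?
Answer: 376704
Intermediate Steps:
F(a, c) = 3*(-14 + a)*(a + c) (F(a, c) = 3*((a - 14)*(a + c)) = 3*((-14 + a)*(a + c)) = 3*(-14 + a)*(a + c))
b(q) = q²
654*b(24) + F(-3, 3) = 654*24² + (-42*(-3) - 42*3 + 3*(-3)² + 3*(-3)*3) = 654*576 + (126 - 126 + 3*9 - 27) = 376704 + (126 - 126 + 27 - 27) = 376704 + 0 = 376704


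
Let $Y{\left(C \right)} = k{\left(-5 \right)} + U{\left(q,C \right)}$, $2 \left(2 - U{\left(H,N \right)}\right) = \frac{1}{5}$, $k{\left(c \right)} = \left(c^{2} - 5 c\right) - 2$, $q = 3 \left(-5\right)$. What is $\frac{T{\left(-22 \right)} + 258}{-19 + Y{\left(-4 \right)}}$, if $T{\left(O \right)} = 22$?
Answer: $\frac{2800}{309} \approx 9.0615$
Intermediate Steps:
$q = -15$
$k{\left(c \right)} = -2 + c^{2} - 5 c$
$U{\left(H,N \right)} = \frac{19}{10}$ ($U{\left(H,N \right)} = 2 - \frac{1}{2 \cdot 5} = 2 - \frac{1}{10} = \frac{19}{10}$)
$Y{\left(C \right)} = \frac{499}{10}$ ($Y{\left(C \right)} = \left(-2 + \left(-5\right)^{2} - -25\right) + \frac{19}{10} = \left(-2 + 25 + 25\right) + \frac{19}{10} = 48 + \frac{19}{10} = \frac{499}{10}$)
$\frac{T{\left(-22 \right)} + 258}{-19 + Y{\left(-4 \right)}} = \frac{22 + 258}{-19 + \frac{499}{10}} = \frac{280}{\frac{309}{10}} = 280 \cdot \frac{10}{309} = \frac{2800}{309}$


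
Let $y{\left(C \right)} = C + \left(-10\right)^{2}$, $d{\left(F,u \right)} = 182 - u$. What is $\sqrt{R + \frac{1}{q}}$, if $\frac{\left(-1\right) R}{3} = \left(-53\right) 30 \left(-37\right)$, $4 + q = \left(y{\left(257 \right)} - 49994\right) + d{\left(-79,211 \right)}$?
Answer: $\frac{i \sqrt{435420049810670}}{49670} \approx 420.11 i$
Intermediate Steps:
$y{\left(C \right)} = 100 + C$ ($y{\left(C \right)} = C + 100 = 100 + C$)
$q = -49670$ ($q = -4 + \left(\left(\left(100 + 257\right) - 49994\right) + \left(182 - 211\right)\right) = -4 + \left(\left(357 - 49994\right) + \left(182 - 211\right)\right) = -4 - 49666 = -49670$)
$R = -176490$ ($R = - 3 \left(-53\right) 30 \left(-37\right) = - 3 \left(\left(-1590\right) \left(-37\right)\right) = \left(-3\right) 58830 = -176490$)
$\sqrt{R + \frac{1}{q}} = \sqrt{-176490 + \frac{1}{-49670}} = \sqrt{-176490 - \frac{1}{49670}} = \sqrt{- \frac{8766258301}{49670}} = \frac{i \sqrt{435420049810670}}{49670}$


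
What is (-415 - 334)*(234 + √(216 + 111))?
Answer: -175266 - 749*√327 ≈ -1.8881e+5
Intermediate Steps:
(-415 - 334)*(234 + √(216 + 111)) = -749*(234 + √327) = -175266 - 749*√327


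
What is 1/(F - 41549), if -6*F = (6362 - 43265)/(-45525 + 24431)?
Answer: -42188/1752881513 ≈ -2.4068e-5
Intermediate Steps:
F = -12301/42188 (F = -(6362 - 43265)/(6*(-45525 + 24431)) = -(-12301)/(2*(-21094)) = -(-12301)*(-1)/(2*21094) = -⅙*36903/21094 = -12301/42188 ≈ -0.29158)
1/(F - 41549) = 1/(-12301/42188 - 41549) = 1/(-1752881513/42188) = -42188/1752881513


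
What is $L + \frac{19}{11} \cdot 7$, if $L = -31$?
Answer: $- \frac{208}{11} \approx -18.909$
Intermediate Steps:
$L + \frac{19}{11} \cdot 7 = -31 + \frac{19}{11} \cdot 7 = -31 + \frac{133}{11} = - \frac{208}{11}$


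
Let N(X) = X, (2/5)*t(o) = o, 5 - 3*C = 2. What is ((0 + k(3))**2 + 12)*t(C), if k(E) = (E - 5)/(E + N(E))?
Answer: 545/18 ≈ 30.278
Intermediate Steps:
C = 1 (C = 5/3 - 1/3*2 = 5/3 - 2/3 = 1)
t(o) = 5*o/2
k(E) = (-5 + E)/(2*E) (k(E) = (E - 5)/(E + E) = (-5 + E)/((2*E)) = (-5 + E)*(1/(2*E)) = (-5 + E)/(2*E))
((0 + k(3))**2 + 12)*t(C) = ((0 + (1/2)*(-5 + 3)/3)**2 + 12)*((5/2)*1) = ((0 + (1/2)*(1/3)*(-2))**2 + 12)*(5/2) = ((0 - 1/3)**2 + 12)*(5/2) = ((-1/3)**2 + 12)*(5/2) = (1/9 + 12)*(5/2) = (109/9)*(5/2) = 545/18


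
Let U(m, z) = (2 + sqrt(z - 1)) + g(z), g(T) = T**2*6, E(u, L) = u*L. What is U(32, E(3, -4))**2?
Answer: (866 + I*sqrt(13))**2 ≈ 7.4994e+5 + 6245.0*I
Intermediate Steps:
E(u, L) = L*u
g(T) = 6*T**2
U(m, z) = 2 + sqrt(-1 + z) + 6*z**2 (U(m, z) = (2 + sqrt(z - 1)) + 6*z**2 = (2 + sqrt(-1 + z)) + 6*z**2 = 2 + sqrt(-1 + z) + 6*z**2)
U(32, E(3, -4))**2 = (2 + sqrt(-1 - 4*3) + 6*(-4*3)**2)**2 = (2 + sqrt(-1 - 12) + 6*(-12)**2)**2 = (2 + sqrt(-13) + 6*144)**2 = (2 + I*sqrt(13) + 864)**2 = (866 + I*sqrt(13))**2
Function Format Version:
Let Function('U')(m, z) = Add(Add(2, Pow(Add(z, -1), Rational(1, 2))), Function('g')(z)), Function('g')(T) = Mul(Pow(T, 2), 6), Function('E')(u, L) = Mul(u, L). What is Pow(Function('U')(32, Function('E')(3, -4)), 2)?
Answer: Pow(Add(866, Mul(I, Pow(13, Rational(1, 2)))), 2) ≈ Add(7.4994e+5, Mul(6245., I))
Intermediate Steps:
Function('E')(u, L) = Mul(L, u)
Function('g')(T) = Mul(6, Pow(T, 2))
Function('U')(m, z) = Add(2, Pow(Add(-1, z), Rational(1, 2)), Mul(6, Pow(z, 2))) (Function('U')(m, z) = Add(Add(2, Pow(Add(z, -1), Rational(1, 2))), Mul(6, Pow(z, 2))) = Add(Add(2, Pow(Add(-1, z), Rational(1, 2))), Mul(6, Pow(z, 2))) = Add(2, Pow(Add(-1, z), Rational(1, 2)), Mul(6, Pow(z, 2))))
Pow(Function('U')(32, Function('E')(3, -4)), 2) = Pow(Add(2, Pow(Add(-1, Mul(-4, 3)), Rational(1, 2)), Mul(6, Pow(Mul(-4, 3), 2))), 2) = Pow(Add(2, Pow(Add(-1, -12), Rational(1, 2)), Mul(6, Pow(-12, 2))), 2) = Pow(Add(2, Pow(-13, Rational(1, 2)), Mul(6, 144)), 2) = Pow(Add(2, Mul(I, Pow(13, Rational(1, 2))), 864), 2) = Pow(Add(866, Mul(I, Pow(13, Rational(1, 2)))), 2)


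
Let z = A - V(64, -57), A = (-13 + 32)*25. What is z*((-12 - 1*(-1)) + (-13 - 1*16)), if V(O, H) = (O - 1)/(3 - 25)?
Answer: -210260/11 ≈ -19115.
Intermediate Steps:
A = 475 (A = 19*25 = 475)
V(O, H) = 1/22 - O/22 (V(O, H) = (-1 + O)/(-22) = (-1 + O)*(-1/22) = 1/22 - O/22)
z = 10513/22 (z = 475 - (1/22 - 1/22*64) = 475 - (1/22 - 32/11) = 475 - 1*(-63/22) = 475 + 63/22 = 10513/22 ≈ 477.86)
z*((-12 - 1*(-1)) + (-13 - 1*16)) = 10513*((-12 - 1*(-1)) + (-13 - 1*16))/22 = 10513*((-12 + 1) + (-13 - 16))/22 = 10513*(-11 - 29)/22 = (10513/22)*(-40) = -210260/11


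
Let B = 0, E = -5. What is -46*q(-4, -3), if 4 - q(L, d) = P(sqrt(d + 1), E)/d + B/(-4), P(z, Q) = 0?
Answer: -184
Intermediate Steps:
q(L, d) = 4 (q(L, d) = 4 - (0/d + 0/(-4)) = 4 - (0 + 0*(-1/4)) = 4 - (0 + 0) = 4 - 1*0 = 4 + 0 = 4)
-46*q(-4, -3) = -46*4 = -184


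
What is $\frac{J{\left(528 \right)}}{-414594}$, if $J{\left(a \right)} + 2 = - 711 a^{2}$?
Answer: $\frac{3197023}{6687} \approx 478.1$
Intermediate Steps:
$J{\left(a \right)} = -2 - 711 a^{2}$
$\frac{J{\left(528 \right)}}{-414594} = \frac{-2 - 711 \cdot 528^{2}}{-414594} = \left(-2 - 198215424\right) \left(- \frac{1}{414594}\right) = \left(-198215426\right) \left(- \frac{1}{414594}\right) = \frac{3197023}{6687}$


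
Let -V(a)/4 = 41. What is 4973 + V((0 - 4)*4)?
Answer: 4809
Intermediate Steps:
V(a) = -164 (V(a) = -4*41 = -164)
4973 + V((0 - 4)*4) = 4973 - 164 = 4809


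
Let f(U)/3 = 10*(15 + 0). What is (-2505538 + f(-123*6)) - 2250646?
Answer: -4755734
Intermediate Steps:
f(U) = 450 (f(U) = 3*(10*(15 + 0)) = 3*(10*15) = 3*150 = 450)
(-2505538 + f(-123*6)) - 2250646 = (-2505538 + 450) - 2250646 = -2505088 - 2250646 = -4755734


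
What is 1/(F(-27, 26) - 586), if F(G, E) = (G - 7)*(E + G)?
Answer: -1/552 ≈ -0.0018116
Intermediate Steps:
F(G, E) = (-7 + G)*(E + G)
1/(F(-27, 26) - 586) = 1/(((-27)² - 7*26 - 7*(-27) + 26*(-27)) - 586) = 1/((729 - 182 + 189 - 702) - 586) = 1/(34 - 586) = 1/(-552) = -1/552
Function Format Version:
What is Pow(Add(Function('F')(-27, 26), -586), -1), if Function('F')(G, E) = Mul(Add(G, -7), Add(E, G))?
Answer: Rational(-1, 552) ≈ -0.0018116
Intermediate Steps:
Function('F')(G, E) = Mul(Add(-7, G), Add(E, G))
Pow(Add(Function('F')(-27, 26), -586), -1) = Pow(Add(Add(Pow(-27, 2), Mul(-7, 26), Mul(-7, -27), Mul(26, -27)), -586), -1) = Pow(Add(Add(729, -182, 189, -702), -586), -1) = Pow(Add(34, -586), -1) = Pow(-552, -1) = Rational(-1, 552)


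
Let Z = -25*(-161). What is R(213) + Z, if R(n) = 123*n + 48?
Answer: 30272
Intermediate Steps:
Z = 4025
R(n) = 48 + 123*n
R(213) + Z = (48 + 123*213) + 4025 = (48 + 26199) + 4025 = 26247 + 4025 = 30272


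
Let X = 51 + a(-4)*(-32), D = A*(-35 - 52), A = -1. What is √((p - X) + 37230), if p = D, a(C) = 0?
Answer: √37266 ≈ 193.04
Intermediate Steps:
D = 87 (D = -(-35 - 52) = -1*(-87) = 87)
X = 51 (X = 51 + 0*(-32) = 51 + 0 = 51)
p = 87
√((p - X) + 37230) = √((87 - 1*51) + 37230) = √((87 - 51) + 37230) = √(36 + 37230) = √37266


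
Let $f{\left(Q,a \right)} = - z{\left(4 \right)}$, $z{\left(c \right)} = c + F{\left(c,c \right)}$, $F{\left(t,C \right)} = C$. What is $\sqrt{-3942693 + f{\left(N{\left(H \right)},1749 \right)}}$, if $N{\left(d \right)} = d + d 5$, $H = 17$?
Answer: $i \sqrt{3942701} \approx 1985.6 i$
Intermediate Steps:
$N{\left(d \right)} = 6 d$ ($N{\left(d \right)} = d + 5 d = 6 d$)
$z{\left(c \right)} = 2 c$ ($z{\left(c \right)} = c + c = 2 c$)
$f{\left(Q,a \right)} = -8$ ($f{\left(Q,a \right)} = - 2 \cdot 4 = \left(-1\right) 8 = -8$)
$\sqrt{-3942693 + f{\left(N{\left(H \right)},1749 \right)}} = \sqrt{-3942693 - 8} = \sqrt{-3942701} = i \sqrt{3942701}$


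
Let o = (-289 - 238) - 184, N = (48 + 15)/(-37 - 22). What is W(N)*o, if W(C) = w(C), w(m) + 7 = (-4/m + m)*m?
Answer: 24402942/3481 ≈ 7010.3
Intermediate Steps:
w(m) = -7 + m*(m - 4/m) (w(m) = -7 + (-4/m + m)*m = -7 + (m - 4/m)*m = -7 + m*(m - 4/m))
N = -63/59 (N = 63/(-59) = 63*(-1/59) = -63/59 ≈ -1.0678)
W(C) = -11 + C**2
o = -711 (o = -527 - 184 = -711)
W(N)*o = (-11 + (-63/59)**2)*(-711) = (-11 + 3969/3481)*(-711) = -34322/3481*(-711) = 24402942/3481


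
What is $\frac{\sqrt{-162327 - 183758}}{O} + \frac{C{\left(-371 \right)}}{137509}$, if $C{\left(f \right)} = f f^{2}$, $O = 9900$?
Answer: $- \frac{51064811}{137509} + \frac{i \sqrt{346085}}{9900} \approx -371.36 + 0.059423 i$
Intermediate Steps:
$C{\left(f \right)} = f^{3}$
$\frac{\sqrt{-162327 - 183758}}{O} + \frac{C{\left(-371 \right)}}{137509} = \frac{\sqrt{-162327 - 183758}}{9900} + \frac{\left(-371\right)^{3}}{137509} = \sqrt{-346085} \cdot \frac{1}{9900} - \frac{51064811}{137509} = i \sqrt{346085} \cdot \frac{1}{9900} - \frac{51064811}{137509} = \frac{i \sqrt{346085}}{9900} - \frac{51064811}{137509} = - \frac{51064811}{137509} + \frac{i \sqrt{346085}}{9900}$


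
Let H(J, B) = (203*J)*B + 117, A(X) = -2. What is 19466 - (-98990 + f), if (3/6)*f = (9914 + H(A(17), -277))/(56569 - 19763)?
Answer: 311403325/2629 ≈ 1.1845e+5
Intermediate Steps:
H(J, B) = 117 + 203*B*J (H(J, B) = 203*B*J + 117 = 117 + 203*B*J)
f = 17499/2629 (f = 2*((9914 + (117 + 203*(-277)*(-2)))/(56569 - 19763)) = 2*((9914 + (117 + 112462))/36806) = 2*((9914 + 112579)*(1/36806)) = 2*(122493*(1/36806)) = 2*(17499/5258) = 17499/2629 ≈ 6.6561)
19466 - (-98990 + f) = 19466 - (-98990 + 17499/2629) = 19466 - 1*(-260227211/2629) = 19466 + 260227211/2629 = 311403325/2629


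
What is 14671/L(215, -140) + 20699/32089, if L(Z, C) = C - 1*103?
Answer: -465747862/7797627 ≈ -59.729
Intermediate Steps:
L(Z, C) = -103 + C (L(Z, C) = C - 103 = -103 + C)
14671/L(215, -140) + 20699/32089 = 14671/(-103 - 140) + 20699/32089 = 14671/(-243) + 20699*(1/32089) = 14671*(-1/243) + 20699/32089 = -14671/243 + 20699/32089 = -465747862/7797627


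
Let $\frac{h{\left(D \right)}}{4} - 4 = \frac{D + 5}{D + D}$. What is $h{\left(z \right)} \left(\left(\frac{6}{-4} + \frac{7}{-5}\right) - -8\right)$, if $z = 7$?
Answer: $\frac{3468}{35} \approx 99.086$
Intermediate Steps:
$h{\left(D \right)} = 16 + \frac{2 \left(5 + D\right)}{D}$ ($h{\left(D \right)} = 16 + 4 \frac{D + 5}{D + D} = 16 + 4 \frac{5 + D}{2 D} = 16 + \frac{2 \left(5 + D\right)}{D}$)
$h{\left(z \right)} \left(\left(\frac{6}{-4} + \frac{7}{-5}\right) - -8\right) = \left(18 + \frac{10}{7}\right) \left(\left(\frac{6}{-4} + \frac{7}{-5}\right) - -8\right) = \left(18 + 10 \cdot \frac{1}{7}\right) \left(\left(6 \left(- \frac{1}{4}\right) + 7 \left(- \frac{1}{5}\right)\right) + 8\right) = \left(18 + \frac{10}{7}\right) \left(\left(- \frac{3}{2} - \frac{7}{5}\right) + 8\right) = \frac{136 \left(- \frac{29}{10} + 8\right)}{7} = \frac{136}{7} \cdot \frac{51}{10} = \frac{3468}{35}$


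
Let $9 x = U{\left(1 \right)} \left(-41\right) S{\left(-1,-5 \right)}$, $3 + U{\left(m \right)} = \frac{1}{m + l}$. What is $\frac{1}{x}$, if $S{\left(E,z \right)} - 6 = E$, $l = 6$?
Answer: $\frac{63}{4100} \approx 0.015366$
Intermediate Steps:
$S{\left(E,z \right)} = 6 + E$
$U{\left(m \right)} = -3 + \frac{1}{6 + m}$ ($U{\left(m \right)} = -3 + \frac{1}{m + 6} = -3 + \frac{1}{6 + m}$)
$x = \frac{4100}{63}$ ($x = \frac{\frac{-17 - 3}{6 + 1} \left(-41\right) \left(6 - 1\right)}{9} = \frac{\frac{-17 - 3}{7} \left(-41\right) 5}{9} = \frac{\frac{1}{7} \left(-20\right) \left(-41\right) 5}{9} = \frac{\left(- \frac{20}{7}\right) \left(-41\right) 5}{9} = \frac{\frac{820}{7} \cdot 5}{9} = \frac{1}{9} \cdot \frac{4100}{7} = \frac{4100}{63} \approx 65.079$)
$\frac{1}{x} = \frac{1}{\frac{4100}{63}} = \frac{63}{4100}$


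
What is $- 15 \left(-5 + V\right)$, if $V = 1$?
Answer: $60$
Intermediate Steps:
$- 15 \left(-5 + V\right) = - 15 \left(-5 + 1\right) = \left(-15\right) \left(-4\right) = 60$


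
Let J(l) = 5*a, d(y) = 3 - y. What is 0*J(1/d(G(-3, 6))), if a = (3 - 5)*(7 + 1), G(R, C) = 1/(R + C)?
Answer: 0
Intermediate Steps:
G(R, C) = 1/(C + R)
a = -16 (a = -2*8 = -16)
J(l) = -80 (J(l) = 5*(-16) = -80)
0*J(1/d(G(-3, 6))) = 0*(-80) = 0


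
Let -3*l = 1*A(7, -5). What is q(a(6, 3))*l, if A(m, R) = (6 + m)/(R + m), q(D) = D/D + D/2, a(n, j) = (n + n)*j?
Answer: -247/6 ≈ -41.167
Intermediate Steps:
a(n, j) = 2*j*n (a(n, j) = (2*n)*j = 2*j*n)
q(D) = 1 + D/2 (q(D) = 1 + D*(½) = 1 + D/2)
A(m, R) = (6 + m)/(R + m)
l = -13/6 (l = -(6 + 7)/(-5 + 7)/3 = -13/2/3 = -(½)*13/3 = -13/(3*2) = -⅓*13/2 = -13/6 ≈ -2.1667)
q(a(6, 3))*l = (1 + (2*3*6)/2)*(-13/6) = (1 + (½)*36)*(-13/6) = (1 + 18)*(-13/6) = 19*(-13/6) = -247/6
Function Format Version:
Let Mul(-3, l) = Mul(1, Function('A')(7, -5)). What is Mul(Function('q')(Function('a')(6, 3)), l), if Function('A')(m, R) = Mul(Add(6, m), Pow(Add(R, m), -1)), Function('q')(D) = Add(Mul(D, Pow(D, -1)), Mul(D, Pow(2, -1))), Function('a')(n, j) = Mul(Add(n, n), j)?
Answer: Rational(-247, 6) ≈ -41.167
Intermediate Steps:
Function('a')(n, j) = Mul(2, j, n) (Function('a')(n, j) = Mul(Mul(2, n), j) = Mul(2, j, n))
Function('q')(D) = Add(1, Mul(Rational(1, 2), D)) (Function('q')(D) = Add(1, Mul(D, Rational(1, 2))) = Add(1, Mul(Rational(1, 2), D)))
Function('A')(m, R) = Mul(Pow(Add(R, m), -1), Add(6, m))
l = Rational(-13, 6) (l = Mul(Rational(-1, 3), Mul(1, Mul(Pow(Add(-5, 7), -1), Add(6, 7)))) = Mul(Rational(-1, 3), Mul(1, Mul(Pow(2, -1), 13))) = Mul(Rational(-1, 3), Mul(1, Mul(Rational(1, 2), 13))) = Mul(Rational(-1, 3), Mul(1, Rational(13, 2))) = Mul(Rational(-1, 3), Rational(13, 2)) = Rational(-13, 6) ≈ -2.1667)
Mul(Function('q')(Function('a')(6, 3)), l) = Mul(Add(1, Mul(Rational(1, 2), Mul(2, 3, 6))), Rational(-13, 6)) = Mul(Add(1, Mul(Rational(1, 2), 36)), Rational(-13, 6)) = Mul(Add(1, 18), Rational(-13, 6)) = Mul(19, Rational(-13, 6)) = Rational(-247, 6)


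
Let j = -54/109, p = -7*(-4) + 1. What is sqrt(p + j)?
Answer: sqrt(338663)/109 ≈ 5.3390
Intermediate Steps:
p = 29 (p = 28 + 1 = 29)
j = -54/109 (j = -54*1/109 = -54/109 ≈ -0.49541)
sqrt(p + j) = sqrt(29 - 54/109) = sqrt(3107/109) = sqrt(338663)/109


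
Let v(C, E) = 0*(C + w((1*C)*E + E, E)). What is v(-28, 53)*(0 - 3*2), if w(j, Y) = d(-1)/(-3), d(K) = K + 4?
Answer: 0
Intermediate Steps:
d(K) = 4 + K
w(j, Y) = -1 (w(j, Y) = (4 - 1)/(-3) = 3*(-⅓) = -1)
v(C, E) = 0 (v(C, E) = 0*(C - 1) = 0*(-1 + C) = 0)
v(-28, 53)*(0 - 3*2) = 0*(0 - 3*2) = 0*(0 - 6) = 0*(-6) = 0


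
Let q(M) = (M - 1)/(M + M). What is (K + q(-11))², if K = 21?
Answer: 56169/121 ≈ 464.21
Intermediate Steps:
q(M) = (-1 + M)/(2*M) (q(M) = (-1 + M)/((2*M)) = (-1 + M)*(1/(2*M)) = (-1 + M)/(2*M))
(K + q(-11))² = (21 + (½)*(-1 - 11)/(-11))² = (21 + (½)*(-1/11)*(-12))² = (21 + 6/11)² = (237/11)² = 56169/121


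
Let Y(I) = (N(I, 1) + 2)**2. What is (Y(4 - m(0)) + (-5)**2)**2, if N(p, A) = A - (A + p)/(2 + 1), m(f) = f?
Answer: 58081/81 ≈ 717.05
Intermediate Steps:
N(p, A) = -p/3 + 2*A/3 (N(p, A) = A - (A + p)/3 = A - (A/3 + p/3) = A + (-A/3 - p/3) = -p/3 + 2*A/3)
Y(I) = (8/3 - I/3)**2 (Y(I) = ((-I/3 + (2/3)*1) + 2)**2 = ((-I/3 + 2/3) + 2)**2 = ((2/3 - I/3) + 2)**2 = (8/3 - I/3)**2)
(Y(4 - m(0)) + (-5)**2)**2 = ((-8 + (4 - 1*0))**2/9 + (-5)**2)**2 = ((-8 + (4 + 0))**2/9 + 25)**2 = ((-8 + 4)**2/9 + 25)**2 = ((1/9)*(-4)**2 + 25)**2 = ((1/9)*16 + 25)**2 = (16/9 + 25)**2 = (241/9)**2 = 58081/81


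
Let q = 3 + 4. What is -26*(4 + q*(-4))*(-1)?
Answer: -624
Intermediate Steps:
q = 7
-26*(4 + q*(-4))*(-1) = -26*(4 + 7*(-4))*(-1) = -26*(4 - 28)*(-1) = -26*(-24)*(-1) = 624*(-1) = -624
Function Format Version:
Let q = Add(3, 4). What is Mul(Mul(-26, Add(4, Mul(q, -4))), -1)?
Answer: -624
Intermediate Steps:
q = 7
Mul(Mul(-26, Add(4, Mul(q, -4))), -1) = Mul(Mul(-26, Add(4, Mul(7, -4))), -1) = Mul(Mul(-26, Add(4, -28)), -1) = Mul(Mul(-26, -24), -1) = Mul(624, -1) = -624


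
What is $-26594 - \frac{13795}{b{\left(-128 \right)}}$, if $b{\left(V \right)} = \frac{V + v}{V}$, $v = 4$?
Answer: $-40834$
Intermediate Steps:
$b{\left(V \right)} = \frac{4 + V}{V}$ ($b{\left(V \right)} = \frac{V + 4}{V} = \frac{4 + V}{V}$)
$-26594 - \frac{13795}{b{\left(-128 \right)}} = -26594 - \frac{13795}{\frac{1}{-128} \left(4 - 128\right)} = -26594 - \frac{13795}{\left(- \frac{1}{128}\right) \left(-124\right)} = -26594 - \frac{13795}{\frac{31}{32}} = -26594 - 13795 \cdot \frac{32}{31} = -26594 - 14240 = -40834$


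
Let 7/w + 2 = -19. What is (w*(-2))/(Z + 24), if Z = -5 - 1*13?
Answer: ⅑ ≈ 0.11111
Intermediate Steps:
w = -⅓ (w = 7/(-2 - 19) = 7/(-21) = 7*(-1/21) = -⅓ ≈ -0.33333)
Z = -18 (Z = -5 - 13 = -18)
(w*(-2))/(Z + 24) = (-⅓*(-2))/(-18 + 24) = (⅔)/6 = (⅔)*(⅙) = ⅑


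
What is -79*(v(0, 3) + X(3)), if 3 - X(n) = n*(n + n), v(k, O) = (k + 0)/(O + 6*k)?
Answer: 1185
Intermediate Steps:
v(k, O) = k/(O + 6*k)
X(n) = 3 - 2*n**2 (X(n) = 3 - n*(n + n) = 3 - n*2*n = 3 - 2*n**2)
-79*(v(0, 3) + X(3)) = -79*(0/(3 + 6*0) + (3 - 2*3**2)) = -79*(0/(3 + 0) + (3 - 2*9)) = -79*(0/3 + (3 - 18)) = -79*(0*(1/3) - 15) = -79*(0 - 15) = -79*(-15) = 1185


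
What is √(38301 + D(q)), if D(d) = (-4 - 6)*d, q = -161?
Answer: √39911 ≈ 199.78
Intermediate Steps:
D(d) = -10*d
√(38301 + D(q)) = √(38301 - 10*(-161)) = √(38301 + 1610) = √39911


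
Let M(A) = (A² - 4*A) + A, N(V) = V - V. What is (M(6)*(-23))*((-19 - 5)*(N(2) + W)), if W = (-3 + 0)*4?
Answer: -119232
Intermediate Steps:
N(V) = 0
W = -12 (W = -3*4 = -12)
M(A) = A² - 3*A
(M(6)*(-23))*((-19 - 5)*(N(2) + W)) = ((6*(-3 + 6))*(-23))*((-19 - 5)*(0 - 12)) = ((6*3)*(-23))*(-24*(-12)) = (18*(-23))*288 = -414*288 = -119232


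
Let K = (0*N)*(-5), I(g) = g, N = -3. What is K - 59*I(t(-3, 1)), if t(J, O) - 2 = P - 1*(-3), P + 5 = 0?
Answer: 0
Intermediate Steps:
P = -5 (P = -5 + 0 = -5)
t(J, O) = 0 (t(J, O) = 2 + (-5 - 1*(-3)) = 2 + (-5 + 3) = 2 - 2 = 0)
K = 0 (K = (0*(-3))*(-5) = 0*(-5) = 0)
K - 59*I(t(-3, 1)) = 0 - 59*0 = 0 + 0 = 0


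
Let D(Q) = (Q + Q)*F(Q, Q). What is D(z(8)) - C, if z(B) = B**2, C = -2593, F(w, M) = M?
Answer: 10785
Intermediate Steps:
D(Q) = 2*Q**2 (D(Q) = (Q + Q)*Q = (2*Q)*Q = 2*Q**2)
D(z(8)) - C = 2*(8**2)**2 - 1*(-2593) = 2*64**2 + 2593 = 2*4096 + 2593 = 8192 + 2593 = 10785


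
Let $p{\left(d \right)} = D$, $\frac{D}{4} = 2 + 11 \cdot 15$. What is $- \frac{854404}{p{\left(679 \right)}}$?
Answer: $- \frac{213601}{167} \approx -1279.0$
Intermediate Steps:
$D = 668$ ($D = 4 \left(2 + 11 \cdot 15\right) = 4 \left(2 + 165\right) = 4 \cdot 167 = 668$)
$p{\left(d \right)} = 668$
$- \frac{854404}{p{\left(679 \right)}} = - \frac{854404}{668} = \left(-854404\right) \frac{1}{668} = - \frac{213601}{167}$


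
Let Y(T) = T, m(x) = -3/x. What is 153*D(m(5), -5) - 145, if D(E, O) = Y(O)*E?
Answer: 314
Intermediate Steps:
D(E, O) = E*O (D(E, O) = O*E = E*O)
153*D(m(5), -5) - 145 = 153*(-3/5*(-5)) - 145 = 153*3 - 145 = 459 - 145 = 314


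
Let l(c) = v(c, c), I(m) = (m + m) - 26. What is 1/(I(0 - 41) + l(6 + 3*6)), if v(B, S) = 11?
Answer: -1/97 ≈ -0.010309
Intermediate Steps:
I(m) = -26 + 2*m (I(m) = 2*m - 26 = -26 + 2*m)
l(c) = 11
1/(I(0 - 41) + l(6 + 3*6)) = 1/((-26 + 2*(0 - 41)) + 11) = 1/((-26 + 2*(-41)) + 11) = 1/((-26 - 82) + 11) = 1/(-108 + 11) = 1/(-97) = -1/97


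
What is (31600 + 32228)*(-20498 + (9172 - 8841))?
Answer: -1287219276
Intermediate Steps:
(31600 + 32228)*(-20498 + (9172 - 8841)) = 63828*(-20498 + 331) = 63828*(-20167) = -1287219276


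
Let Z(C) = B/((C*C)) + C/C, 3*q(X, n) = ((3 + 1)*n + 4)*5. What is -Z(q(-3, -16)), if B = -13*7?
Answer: -9909/10000 ≈ -0.99090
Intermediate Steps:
q(X, n) = 20/3 + 20*n/3 (q(X, n) = (((3 + 1)*n + 4)*5)/3 = ((4*n + 4)*5)/3 = ((4 + 4*n)*5)/3 = (20 + 20*n)/3 = 20/3 + 20*n/3)
B = -91
Z(C) = 1 - 91/C² (Z(C) = -91/C² + C/C = -91/C² + 1 = 1 - 91/C²)
-Z(q(-3, -16)) = -(1 - 91/(20/3 + (20/3)*(-16))²) = -(1 - 91/(20/3 - 320/3)²) = -(1 - 91/(-100)²) = -(1 - 91*1/10000) = -(1 - 91/10000) = -1*9909/10000 = -9909/10000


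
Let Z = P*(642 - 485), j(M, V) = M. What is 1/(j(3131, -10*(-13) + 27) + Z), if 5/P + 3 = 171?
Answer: 168/526793 ≈ 0.00031891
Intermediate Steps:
P = 5/168 (P = 5/(-3 + 171) = 5/168 ≈ 0.029762)
Z = 785/168 (Z = 5*(642 - 485)/168 = (5/168)*157 = 785/168 ≈ 4.6726)
1/(j(3131, -10*(-13) + 27) + Z) = 1/(3131 + 785/168) = 1/(526793/168) = 168/526793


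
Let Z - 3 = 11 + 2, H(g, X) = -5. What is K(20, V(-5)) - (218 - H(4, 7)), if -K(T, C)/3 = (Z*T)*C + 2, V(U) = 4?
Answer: -4069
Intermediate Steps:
Z = 16 (Z = 3 + (11 + 2) = 3 + 13 = 16)
K(T, C) = -6 - 48*C*T (K(T, C) = -3*((16*T)*C + 2) = -3*(16*C*T + 2) = -3*(2 + 16*C*T) = -6 - 48*C*T)
K(20, V(-5)) - (218 - H(4, 7)) = (-6 - 48*4*20) - (218 - 1*(-5)) = (-6 - 3840) - (218 + 5) = -3846 - 1*223 = -3846 - 223 = -4069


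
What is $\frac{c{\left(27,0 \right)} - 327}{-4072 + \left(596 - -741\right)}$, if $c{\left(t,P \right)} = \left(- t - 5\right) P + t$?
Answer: $\frac{60}{547} \approx 0.10969$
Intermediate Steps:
$c{\left(t,P \right)} = t + P \left(-5 - t\right)$ ($c{\left(t,P \right)} = \left(-5 - t\right) P + t = P \left(-5 - t\right) + t = t + P \left(-5 - t\right)$)
$\frac{c{\left(27,0 \right)} - 327}{-4072 + \left(596 - -741\right)} = \frac{\left(27 - 0 - 0 \cdot 27\right) - 327}{-4072 + \left(596 - -741\right)} = \frac{\left(27 + 0 + 0\right) - 327}{-4072 + \left(596 + 741\right)} = \frac{27 - 327}{-4072 + 1337} = - \frac{300}{-2735} = \left(-300\right) \left(- \frac{1}{2735}\right) = \frac{60}{547}$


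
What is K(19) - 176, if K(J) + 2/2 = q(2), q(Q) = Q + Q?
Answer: -173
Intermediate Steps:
q(Q) = 2*Q
K(J) = 3 (K(J) = -1 + 2*2 = -1 + 4 = 3)
K(19) - 176 = 3 - 176 = -173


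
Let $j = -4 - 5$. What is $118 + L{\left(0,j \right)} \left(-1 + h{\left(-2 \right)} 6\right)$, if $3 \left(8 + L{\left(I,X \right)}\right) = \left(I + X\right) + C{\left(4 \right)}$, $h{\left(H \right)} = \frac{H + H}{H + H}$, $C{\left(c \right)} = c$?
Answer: $\frac{209}{3} \approx 69.667$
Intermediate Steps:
$j = -9$
$h{\left(H \right)} = 1$ ($h{\left(H \right)} = \frac{2 H}{2 H} = 2 H \frac{1}{2 H} = 1$)
$L{\left(I,X \right)} = - \frac{20}{3} + \frac{I}{3} + \frac{X}{3}$ ($L{\left(I,X \right)} = -8 + \frac{\left(I + X\right) + 4}{3} = -8 + \frac{4 + I + X}{3} = -8 + \left(\frac{4}{3} + \frac{I}{3} + \frac{X}{3}\right) = - \frac{20}{3} + \frac{I}{3} + \frac{X}{3}$)
$118 + L{\left(0,j \right)} \left(-1 + h{\left(-2 \right)} 6\right) = 118 + \left(- \frac{20}{3} + \frac{1}{3} \cdot 0 + \frac{1}{3} \left(-9\right)\right) \left(-1 + 1 \cdot 6\right) = 118 + \left(- \frac{20}{3} + 0 - 3\right) \left(-1 + 6\right) = 118 - \frac{145}{3} = \frac{209}{3}$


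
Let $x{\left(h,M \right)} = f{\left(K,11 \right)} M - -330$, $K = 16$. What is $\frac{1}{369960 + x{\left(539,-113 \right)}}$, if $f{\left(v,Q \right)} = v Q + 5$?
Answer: $\frac{1}{349837} \approx 2.8585 \cdot 10^{-6}$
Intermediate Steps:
$f{\left(v,Q \right)} = 5 + Q v$ ($f{\left(v,Q \right)} = Q v + 5 = 5 + Q v$)
$x{\left(h,M \right)} = 330 + 181 M$ ($x{\left(h,M \right)} = \left(5 + 11 \cdot 16\right) M - -330 = \left(5 + 176\right) M + 330 = 181 M + 330 = 330 + 181 M$)
$\frac{1}{369960 + x{\left(539,-113 \right)}} = \frac{1}{369960 + \left(330 + 181 \left(-113\right)\right)} = \frac{1}{369960 + \left(330 - 20453\right)} = \frac{1}{369960 - 20123} = \frac{1}{349837}$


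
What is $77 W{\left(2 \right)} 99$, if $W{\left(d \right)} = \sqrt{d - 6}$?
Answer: $15246 i \approx 15246.0 i$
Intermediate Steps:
$W{\left(d \right)} = \sqrt{-6 + d}$
$77 W{\left(2 \right)} 99 = 77 \sqrt{-6 + 2} \cdot 99 = 77 \sqrt{-4} \cdot 99 = 77 \cdot 2 i 99 = 154 i 99 = 15246 i$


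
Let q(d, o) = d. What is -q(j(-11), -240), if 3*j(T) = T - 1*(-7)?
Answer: 4/3 ≈ 1.3333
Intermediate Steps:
j(T) = 7/3 + T/3 (j(T) = (T - 1*(-7))/3 = (T + 7)/3 = (7 + T)/3 = 7/3 + T/3)
-q(j(-11), -240) = -(7/3 + (⅓)*(-11)) = -(7/3 - 11/3) = -1*(-4/3) = 4/3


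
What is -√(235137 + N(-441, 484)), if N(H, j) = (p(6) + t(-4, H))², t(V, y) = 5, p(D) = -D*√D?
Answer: -√(235378 - 60*√6) ≈ -485.01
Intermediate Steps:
p(D) = -D^(3/2)
N(H, j) = (5 - 6*√6)² (N(H, j) = (-6^(3/2) + 5)² = (-6*√6 + 5)² = (5 - 6*√6)²)
-√(235137 + N(-441, 484)) = -√(235137 + (241 - 60*√6)) = -√(235378 - 60*√6)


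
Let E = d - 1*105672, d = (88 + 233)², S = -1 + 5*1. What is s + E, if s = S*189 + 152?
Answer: -1723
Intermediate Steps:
S = 4 (S = -1 + 5 = 4)
d = 103041 (d = 321² = 103041)
s = 908 (s = 4*189 + 152 = 756 + 152 = 908)
E = -2631 (E = 103041 - 1*105672 = 103041 - 105672 = -2631)
s + E = 908 - 2631 = -1723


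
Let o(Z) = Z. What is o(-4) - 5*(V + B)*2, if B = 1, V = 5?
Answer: -64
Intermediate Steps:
o(-4) - 5*(V + B)*2 = -4 - 5*(5 + 1)*2 = -4 - 5*6*2 = -4 - 30*2 = -4 - 60 = -64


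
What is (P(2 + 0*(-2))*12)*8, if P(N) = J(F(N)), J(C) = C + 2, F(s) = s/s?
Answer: 288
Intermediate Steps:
F(s) = 1
J(C) = 2 + C
P(N) = 3 (P(N) = 2 + 1 = 3)
(P(2 + 0*(-2))*12)*8 = (3*12)*8 = 36*8 = 288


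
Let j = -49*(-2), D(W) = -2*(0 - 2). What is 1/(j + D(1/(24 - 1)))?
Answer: 1/102 ≈ 0.0098039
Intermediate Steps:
D(W) = 4 (D(W) = -2*(-2) = 4)
j = 98
1/(j + D(1/(24 - 1))) = 1/(98 + 4) = 1/102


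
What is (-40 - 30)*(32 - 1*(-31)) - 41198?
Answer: -45608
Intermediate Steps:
(-40 - 30)*(32 - 1*(-31)) - 41198 = -70*(32 + 31) - 41198 = -70*63 - 41198 = -4410 - 41198 = -45608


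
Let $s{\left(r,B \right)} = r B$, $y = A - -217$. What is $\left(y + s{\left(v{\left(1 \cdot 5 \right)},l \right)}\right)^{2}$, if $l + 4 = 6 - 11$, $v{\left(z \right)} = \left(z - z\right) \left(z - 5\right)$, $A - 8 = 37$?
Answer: $68644$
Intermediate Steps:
$A = 45$ ($A = 8 + 37 = 45$)
$v{\left(z \right)} = 0$ ($v{\left(z \right)} = 0 \left(z - 5\right) = 0 \left(-5 + z\right) = 0$)
$l = -9$ ($l = -4 + \left(6 - 11\right) = -4 - 5 = -9$)
$y = 262$ ($y = 45 - -217 = 45 + 217 = 262$)
$s{\left(r,B \right)} = B r$
$\left(y + s{\left(v{\left(1 \cdot 5 \right)},l \right)}\right)^{2} = \left(262 - 0\right)^{2} = \left(262 + 0\right)^{2} = 262^{2} = 68644$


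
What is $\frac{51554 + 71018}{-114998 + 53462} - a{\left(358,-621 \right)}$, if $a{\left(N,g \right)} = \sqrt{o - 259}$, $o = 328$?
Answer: $- \frac{30643}{15384} - \sqrt{69} \approx -10.298$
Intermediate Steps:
$a{\left(N,g \right)} = \sqrt{69}$ ($a{\left(N,g \right)} = \sqrt{328 - 259} = \sqrt{69}$)
$\frac{51554 + 71018}{-114998 + 53462} - a{\left(358,-621 \right)} = \frac{51554 + 71018}{-114998 + 53462} - \sqrt{69} = \frac{122572}{-61536} - \sqrt{69} = 122572 \left(- \frac{1}{61536}\right) - \sqrt{69} = - \frac{30643}{15384} - \sqrt{69}$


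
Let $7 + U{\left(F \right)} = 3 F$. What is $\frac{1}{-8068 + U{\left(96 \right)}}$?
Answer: $- \frac{1}{7787} \approx -0.00012842$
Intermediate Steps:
$U{\left(F \right)} = -7 + 3 F$
$\frac{1}{-8068 + U{\left(96 \right)}} = \frac{1}{-8068 + \left(-7 + 3 \cdot 96\right)} = \frac{1}{-8068 + \left(-7 + 288\right)} = \frac{1}{-8068 + 281} = \frac{1}{-7787} = - \frac{1}{7787}$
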